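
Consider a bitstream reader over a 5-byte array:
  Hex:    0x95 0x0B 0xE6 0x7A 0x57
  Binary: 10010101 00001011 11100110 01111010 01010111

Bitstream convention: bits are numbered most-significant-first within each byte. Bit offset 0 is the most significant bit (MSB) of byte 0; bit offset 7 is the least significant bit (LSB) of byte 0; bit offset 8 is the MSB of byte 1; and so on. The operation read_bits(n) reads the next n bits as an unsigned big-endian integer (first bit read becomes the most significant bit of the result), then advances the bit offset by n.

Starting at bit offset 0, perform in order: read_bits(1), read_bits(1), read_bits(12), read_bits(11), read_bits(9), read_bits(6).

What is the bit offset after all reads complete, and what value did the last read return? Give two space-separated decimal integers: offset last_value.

Answer: 40 23

Derivation:
Read 1: bits[0:1] width=1 -> value=1 (bin 1); offset now 1 = byte 0 bit 1; 39 bits remain
Read 2: bits[1:2] width=1 -> value=0 (bin 0); offset now 2 = byte 0 bit 2; 38 bits remain
Read 3: bits[2:14] width=12 -> value=1346 (bin 010101000010); offset now 14 = byte 1 bit 6; 26 bits remain
Read 4: bits[14:25] width=11 -> value=1996 (bin 11111001100); offset now 25 = byte 3 bit 1; 15 bits remain
Read 5: bits[25:34] width=9 -> value=489 (bin 111101001); offset now 34 = byte 4 bit 2; 6 bits remain
Read 6: bits[34:40] width=6 -> value=23 (bin 010111); offset now 40 = byte 5 bit 0; 0 bits remain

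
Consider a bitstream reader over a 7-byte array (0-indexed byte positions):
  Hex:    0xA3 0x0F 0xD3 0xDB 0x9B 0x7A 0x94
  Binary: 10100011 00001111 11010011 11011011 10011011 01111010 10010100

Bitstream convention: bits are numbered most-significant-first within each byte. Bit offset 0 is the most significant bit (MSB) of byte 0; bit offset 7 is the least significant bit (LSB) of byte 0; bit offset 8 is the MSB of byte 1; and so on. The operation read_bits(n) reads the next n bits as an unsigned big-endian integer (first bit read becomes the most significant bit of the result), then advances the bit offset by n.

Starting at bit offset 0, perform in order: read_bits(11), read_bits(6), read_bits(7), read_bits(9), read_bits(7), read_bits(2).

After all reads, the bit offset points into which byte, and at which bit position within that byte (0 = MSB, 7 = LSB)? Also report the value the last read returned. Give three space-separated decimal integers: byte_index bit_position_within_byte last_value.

Answer: 5 2 1

Derivation:
Read 1: bits[0:11] width=11 -> value=1304 (bin 10100011000); offset now 11 = byte 1 bit 3; 45 bits remain
Read 2: bits[11:17] width=6 -> value=31 (bin 011111); offset now 17 = byte 2 bit 1; 39 bits remain
Read 3: bits[17:24] width=7 -> value=83 (bin 1010011); offset now 24 = byte 3 bit 0; 32 bits remain
Read 4: bits[24:33] width=9 -> value=439 (bin 110110111); offset now 33 = byte 4 bit 1; 23 bits remain
Read 5: bits[33:40] width=7 -> value=27 (bin 0011011); offset now 40 = byte 5 bit 0; 16 bits remain
Read 6: bits[40:42] width=2 -> value=1 (bin 01); offset now 42 = byte 5 bit 2; 14 bits remain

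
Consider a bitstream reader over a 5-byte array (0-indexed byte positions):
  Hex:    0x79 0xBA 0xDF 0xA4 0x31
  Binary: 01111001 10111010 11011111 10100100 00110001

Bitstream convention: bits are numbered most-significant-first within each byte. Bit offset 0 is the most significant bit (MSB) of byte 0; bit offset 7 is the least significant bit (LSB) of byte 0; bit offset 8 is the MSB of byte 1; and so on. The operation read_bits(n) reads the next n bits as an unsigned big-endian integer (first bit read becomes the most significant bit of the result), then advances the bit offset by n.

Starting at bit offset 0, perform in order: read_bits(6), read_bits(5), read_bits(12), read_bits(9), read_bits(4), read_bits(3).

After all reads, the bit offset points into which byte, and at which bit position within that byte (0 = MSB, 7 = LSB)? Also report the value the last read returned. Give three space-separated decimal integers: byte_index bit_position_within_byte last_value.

Answer: 4 7 0

Derivation:
Read 1: bits[0:6] width=6 -> value=30 (bin 011110); offset now 6 = byte 0 bit 6; 34 bits remain
Read 2: bits[6:11] width=5 -> value=13 (bin 01101); offset now 11 = byte 1 bit 3; 29 bits remain
Read 3: bits[11:23] width=12 -> value=3439 (bin 110101101111); offset now 23 = byte 2 bit 7; 17 bits remain
Read 4: bits[23:32] width=9 -> value=420 (bin 110100100); offset now 32 = byte 4 bit 0; 8 bits remain
Read 5: bits[32:36] width=4 -> value=3 (bin 0011); offset now 36 = byte 4 bit 4; 4 bits remain
Read 6: bits[36:39] width=3 -> value=0 (bin 000); offset now 39 = byte 4 bit 7; 1 bits remain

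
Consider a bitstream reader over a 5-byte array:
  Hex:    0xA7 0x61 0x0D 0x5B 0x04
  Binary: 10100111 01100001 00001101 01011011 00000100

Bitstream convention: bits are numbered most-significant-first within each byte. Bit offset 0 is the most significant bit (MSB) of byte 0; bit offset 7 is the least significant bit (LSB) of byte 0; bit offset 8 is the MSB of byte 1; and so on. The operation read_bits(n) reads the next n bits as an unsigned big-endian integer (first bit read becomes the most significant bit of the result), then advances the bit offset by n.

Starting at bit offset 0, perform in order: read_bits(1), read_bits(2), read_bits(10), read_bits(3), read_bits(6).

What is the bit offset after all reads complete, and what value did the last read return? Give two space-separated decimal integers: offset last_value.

Answer: 22 3

Derivation:
Read 1: bits[0:1] width=1 -> value=1 (bin 1); offset now 1 = byte 0 bit 1; 39 bits remain
Read 2: bits[1:3] width=2 -> value=1 (bin 01); offset now 3 = byte 0 bit 3; 37 bits remain
Read 3: bits[3:13] width=10 -> value=236 (bin 0011101100); offset now 13 = byte 1 bit 5; 27 bits remain
Read 4: bits[13:16] width=3 -> value=1 (bin 001); offset now 16 = byte 2 bit 0; 24 bits remain
Read 5: bits[16:22] width=6 -> value=3 (bin 000011); offset now 22 = byte 2 bit 6; 18 bits remain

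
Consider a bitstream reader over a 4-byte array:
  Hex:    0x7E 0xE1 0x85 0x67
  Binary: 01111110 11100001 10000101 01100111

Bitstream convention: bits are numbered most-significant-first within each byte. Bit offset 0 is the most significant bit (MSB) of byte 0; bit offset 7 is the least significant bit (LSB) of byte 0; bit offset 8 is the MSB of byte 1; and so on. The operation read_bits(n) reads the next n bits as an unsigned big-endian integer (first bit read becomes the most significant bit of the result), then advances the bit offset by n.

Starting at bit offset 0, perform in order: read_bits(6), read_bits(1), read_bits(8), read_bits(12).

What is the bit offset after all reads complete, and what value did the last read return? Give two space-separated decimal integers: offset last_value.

Answer: 27 3115

Derivation:
Read 1: bits[0:6] width=6 -> value=31 (bin 011111); offset now 6 = byte 0 bit 6; 26 bits remain
Read 2: bits[6:7] width=1 -> value=1 (bin 1); offset now 7 = byte 0 bit 7; 25 bits remain
Read 3: bits[7:15] width=8 -> value=112 (bin 01110000); offset now 15 = byte 1 bit 7; 17 bits remain
Read 4: bits[15:27] width=12 -> value=3115 (bin 110000101011); offset now 27 = byte 3 bit 3; 5 bits remain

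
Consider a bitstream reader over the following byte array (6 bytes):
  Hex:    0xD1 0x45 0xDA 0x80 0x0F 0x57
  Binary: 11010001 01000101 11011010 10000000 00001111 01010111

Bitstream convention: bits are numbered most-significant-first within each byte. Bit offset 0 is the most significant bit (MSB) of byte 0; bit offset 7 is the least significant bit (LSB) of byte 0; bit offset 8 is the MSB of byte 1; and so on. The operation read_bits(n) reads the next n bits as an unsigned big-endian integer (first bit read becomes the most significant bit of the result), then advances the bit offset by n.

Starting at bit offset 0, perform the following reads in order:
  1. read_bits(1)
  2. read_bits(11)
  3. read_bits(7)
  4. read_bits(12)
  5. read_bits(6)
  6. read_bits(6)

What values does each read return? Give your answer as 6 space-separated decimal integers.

Read 1: bits[0:1] width=1 -> value=1 (bin 1); offset now 1 = byte 0 bit 1; 47 bits remain
Read 2: bits[1:12] width=11 -> value=1300 (bin 10100010100); offset now 12 = byte 1 bit 4; 36 bits remain
Read 3: bits[12:19] width=7 -> value=46 (bin 0101110); offset now 19 = byte 2 bit 3; 29 bits remain
Read 4: bits[19:31] width=12 -> value=3392 (bin 110101000000); offset now 31 = byte 3 bit 7; 17 bits remain
Read 5: bits[31:37] width=6 -> value=1 (bin 000001); offset now 37 = byte 4 bit 5; 11 bits remain
Read 6: bits[37:43] width=6 -> value=58 (bin 111010); offset now 43 = byte 5 bit 3; 5 bits remain

Answer: 1 1300 46 3392 1 58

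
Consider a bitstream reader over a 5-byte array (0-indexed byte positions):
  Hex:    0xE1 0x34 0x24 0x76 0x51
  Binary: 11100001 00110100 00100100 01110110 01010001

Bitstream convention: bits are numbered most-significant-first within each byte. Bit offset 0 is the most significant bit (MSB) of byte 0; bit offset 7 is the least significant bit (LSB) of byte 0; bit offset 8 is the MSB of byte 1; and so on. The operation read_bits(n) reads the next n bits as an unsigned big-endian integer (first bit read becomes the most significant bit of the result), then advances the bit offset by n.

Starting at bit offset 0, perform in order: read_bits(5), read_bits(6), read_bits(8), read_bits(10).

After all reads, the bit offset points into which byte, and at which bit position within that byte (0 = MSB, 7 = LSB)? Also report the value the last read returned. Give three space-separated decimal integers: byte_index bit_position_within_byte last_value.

Answer: 3 5 142

Derivation:
Read 1: bits[0:5] width=5 -> value=28 (bin 11100); offset now 5 = byte 0 bit 5; 35 bits remain
Read 2: bits[5:11] width=6 -> value=9 (bin 001001); offset now 11 = byte 1 bit 3; 29 bits remain
Read 3: bits[11:19] width=8 -> value=161 (bin 10100001); offset now 19 = byte 2 bit 3; 21 bits remain
Read 4: bits[19:29] width=10 -> value=142 (bin 0010001110); offset now 29 = byte 3 bit 5; 11 bits remain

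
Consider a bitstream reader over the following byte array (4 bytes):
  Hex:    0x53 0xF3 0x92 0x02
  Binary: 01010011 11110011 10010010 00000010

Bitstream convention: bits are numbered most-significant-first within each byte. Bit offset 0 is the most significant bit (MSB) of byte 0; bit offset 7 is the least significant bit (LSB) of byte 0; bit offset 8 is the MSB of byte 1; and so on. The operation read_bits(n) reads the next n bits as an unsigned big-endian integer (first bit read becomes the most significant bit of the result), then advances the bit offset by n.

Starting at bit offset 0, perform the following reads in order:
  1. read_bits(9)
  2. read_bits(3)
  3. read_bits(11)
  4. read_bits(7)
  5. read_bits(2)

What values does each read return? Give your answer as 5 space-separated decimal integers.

Answer: 167 7 457 0 2

Derivation:
Read 1: bits[0:9] width=9 -> value=167 (bin 010100111); offset now 9 = byte 1 bit 1; 23 bits remain
Read 2: bits[9:12] width=3 -> value=7 (bin 111); offset now 12 = byte 1 bit 4; 20 bits remain
Read 3: bits[12:23] width=11 -> value=457 (bin 00111001001); offset now 23 = byte 2 bit 7; 9 bits remain
Read 4: bits[23:30] width=7 -> value=0 (bin 0000000); offset now 30 = byte 3 bit 6; 2 bits remain
Read 5: bits[30:32] width=2 -> value=2 (bin 10); offset now 32 = byte 4 bit 0; 0 bits remain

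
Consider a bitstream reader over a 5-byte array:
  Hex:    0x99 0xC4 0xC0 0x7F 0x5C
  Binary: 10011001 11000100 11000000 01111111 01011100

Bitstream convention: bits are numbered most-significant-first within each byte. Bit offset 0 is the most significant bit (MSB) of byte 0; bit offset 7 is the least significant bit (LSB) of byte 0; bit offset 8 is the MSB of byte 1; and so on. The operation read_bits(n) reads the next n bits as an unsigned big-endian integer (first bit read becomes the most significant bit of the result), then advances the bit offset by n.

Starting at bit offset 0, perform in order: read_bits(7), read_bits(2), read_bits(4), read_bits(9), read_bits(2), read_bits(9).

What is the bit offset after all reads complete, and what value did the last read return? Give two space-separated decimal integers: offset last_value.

Read 1: bits[0:7] width=7 -> value=76 (bin 1001100); offset now 7 = byte 0 bit 7; 33 bits remain
Read 2: bits[7:9] width=2 -> value=3 (bin 11); offset now 9 = byte 1 bit 1; 31 bits remain
Read 3: bits[9:13] width=4 -> value=8 (bin 1000); offset now 13 = byte 1 bit 5; 27 bits remain
Read 4: bits[13:22] width=9 -> value=304 (bin 100110000); offset now 22 = byte 2 bit 6; 18 bits remain
Read 5: bits[22:24] width=2 -> value=0 (bin 00); offset now 24 = byte 3 bit 0; 16 bits remain
Read 6: bits[24:33] width=9 -> value=254 (bin 011111110); offset now 33 = byte 4 bit 1; 7 bits remain

Answer: 33 254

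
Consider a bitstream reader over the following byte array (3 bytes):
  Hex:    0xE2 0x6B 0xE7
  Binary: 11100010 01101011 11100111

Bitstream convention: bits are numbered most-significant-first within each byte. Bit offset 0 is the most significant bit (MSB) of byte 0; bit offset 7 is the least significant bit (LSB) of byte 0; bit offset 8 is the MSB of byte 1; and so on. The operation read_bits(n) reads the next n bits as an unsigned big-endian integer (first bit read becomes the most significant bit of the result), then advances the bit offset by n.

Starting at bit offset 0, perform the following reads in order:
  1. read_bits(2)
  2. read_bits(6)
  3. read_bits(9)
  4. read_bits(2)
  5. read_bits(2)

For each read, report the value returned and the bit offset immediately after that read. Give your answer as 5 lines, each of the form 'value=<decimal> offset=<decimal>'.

Answer: value=3 offset=2
value=34 offset=8
value=215 offset=17
value=3 offset=19
value=0 offset=21

Derivation:
Read 1: bits[0:2] width=2 -> value=3 (bin 11); offset now 2 = byte 0 bit 2; 22 bits remain
Read 2: bits[2:8] width=6 -> value=34 (bin 100010); offset now 8 = byte 1 bit 0; 16 bits remain
Read 3: bits[8:17] width=9 -> value=215 (bin 011010111); offset now 17 = byte 2 bit 1; 7 bits remain
Read 4: bits[17:19] width=2 -> value=3 (bin 11); offset now 19 = byte 2 bit 3; 5 bits remain
Read 5: bits[19:21] width=2 -> value=0 (bin 00); offset now 21 = byte 2 bit 5; 3 bits remain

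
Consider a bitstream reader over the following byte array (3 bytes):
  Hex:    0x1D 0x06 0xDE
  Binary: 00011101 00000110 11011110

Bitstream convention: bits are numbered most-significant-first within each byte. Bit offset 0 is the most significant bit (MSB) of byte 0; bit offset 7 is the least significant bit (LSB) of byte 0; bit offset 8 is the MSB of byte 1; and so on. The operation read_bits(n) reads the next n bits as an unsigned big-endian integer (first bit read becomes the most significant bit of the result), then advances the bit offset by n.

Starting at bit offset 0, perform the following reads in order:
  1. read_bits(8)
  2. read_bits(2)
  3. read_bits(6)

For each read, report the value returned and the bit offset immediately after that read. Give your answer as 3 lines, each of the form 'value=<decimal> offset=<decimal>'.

Answer: value=29 offset=8
value=0 offset=10
value=6 offset=16

Derivation:
Read 1: bits[0:8] width=8 -> value=29 (bin 00011101); offset now 8 = byte 1 bit 0; 16 bits remain
Read 2: bits[8:10] width=2 -> value=0 (bin 00); offset now 10 = byte 1 bit 2; 14 bits remain
Read 3: bits[10:16] width=6 -> value=6 (bin 000110); offset now 16 = byte 2 bit 0; 8 bits remain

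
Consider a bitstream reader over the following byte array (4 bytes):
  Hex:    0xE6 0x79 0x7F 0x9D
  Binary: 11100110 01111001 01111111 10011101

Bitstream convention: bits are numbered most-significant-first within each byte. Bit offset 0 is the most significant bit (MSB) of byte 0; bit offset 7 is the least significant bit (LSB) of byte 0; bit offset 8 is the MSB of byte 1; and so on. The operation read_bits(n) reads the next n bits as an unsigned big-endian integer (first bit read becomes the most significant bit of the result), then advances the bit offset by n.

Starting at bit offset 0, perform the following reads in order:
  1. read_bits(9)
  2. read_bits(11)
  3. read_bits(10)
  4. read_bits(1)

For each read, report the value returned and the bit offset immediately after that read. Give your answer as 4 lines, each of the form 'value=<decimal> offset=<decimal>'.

Answer: value=460 offset=9
value=1943 offset=20
value=999 offset=30
value=0 offset=31

Derivation:
Read 1: bits[0:9] width=9 -> value=460 (bin 111001100); offset now 9 = byte 1 bit 1; 23 bits remain
Read 2: bits[9:20] width=11 -> value=1943 (bin 11110010111); offset now 20 = byte 2 bit 4; 12 bits remain
Read 3: bits[20:30] width=10 -> value=999 (bin 1111100111); offset now 30 = byte 3 bit 6; 2 bits remain
Read 4: bits[30:31] width=1 -> value=0 (bin 0); offset now 31 = byte 3 bit 7; 1 bits remain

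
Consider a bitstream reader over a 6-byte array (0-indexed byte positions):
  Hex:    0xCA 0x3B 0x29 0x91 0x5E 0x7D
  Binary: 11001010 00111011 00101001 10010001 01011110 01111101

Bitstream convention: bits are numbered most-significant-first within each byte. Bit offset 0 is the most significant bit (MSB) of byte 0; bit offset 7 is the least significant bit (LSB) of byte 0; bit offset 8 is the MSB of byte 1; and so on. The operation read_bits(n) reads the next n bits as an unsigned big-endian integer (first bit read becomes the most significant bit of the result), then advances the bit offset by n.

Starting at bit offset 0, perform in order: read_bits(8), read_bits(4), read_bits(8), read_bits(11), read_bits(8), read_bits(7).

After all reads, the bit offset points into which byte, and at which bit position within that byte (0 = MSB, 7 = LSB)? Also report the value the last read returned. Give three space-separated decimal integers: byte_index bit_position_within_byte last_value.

Read 1: bits[0:8] width=8 -> value=202 (bin 11001010); offset now 8 = byte 1 bit 0; 40 bits remain
Read 2: bits[8:12] width=4 -> value=3 (bin 0011); offset now 12 = byte 1 bit 4; 36 bits remain
Read 3: bits[12:20] width=8 -> value=178 (bin 10110010); offset now 20 = byte 2 bit 4; 28 bits remain
Read 4: bits[20:31] width=11 -> value=1224 (bin 10011001000); offset now 31 = byte 3 bit 7; 17 bits remain
Read 5: bits[31:39] width=8 -> value=175 (bin 10101111); offset now 39 = byte 4 bit 7; 9 bits remain
Read 6: bits[39:46] width=7 -> value=31 (bin 0011111); offset now 46 = byte 5 bit 6; 2 bits remain

Answer: 5 6 31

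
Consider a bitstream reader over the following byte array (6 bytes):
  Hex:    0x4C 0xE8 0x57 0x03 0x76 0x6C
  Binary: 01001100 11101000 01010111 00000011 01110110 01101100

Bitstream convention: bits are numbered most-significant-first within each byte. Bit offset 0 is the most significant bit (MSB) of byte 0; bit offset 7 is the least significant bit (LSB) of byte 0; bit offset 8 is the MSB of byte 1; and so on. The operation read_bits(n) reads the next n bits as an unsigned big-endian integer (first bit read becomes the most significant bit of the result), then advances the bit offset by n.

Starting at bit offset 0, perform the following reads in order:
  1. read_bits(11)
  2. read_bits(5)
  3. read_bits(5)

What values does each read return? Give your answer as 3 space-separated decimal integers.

Answer: 615 8 10

Derivation:
Read 1: bits[0:11] width=11 -> value=615 (bin 01001100111); offset now 11 = byte 1 bit 3; 37 bits remain
Read 2: bits[11:16] width=5 -> value=8 (bin 01000); offset now 16 = byte 2 bit 0; 32 bits remain
Read 3: bits[16:21] width=5 -> value=10 (bin 01010); offset now 21 = byte 2 bit 5; 27 bits remain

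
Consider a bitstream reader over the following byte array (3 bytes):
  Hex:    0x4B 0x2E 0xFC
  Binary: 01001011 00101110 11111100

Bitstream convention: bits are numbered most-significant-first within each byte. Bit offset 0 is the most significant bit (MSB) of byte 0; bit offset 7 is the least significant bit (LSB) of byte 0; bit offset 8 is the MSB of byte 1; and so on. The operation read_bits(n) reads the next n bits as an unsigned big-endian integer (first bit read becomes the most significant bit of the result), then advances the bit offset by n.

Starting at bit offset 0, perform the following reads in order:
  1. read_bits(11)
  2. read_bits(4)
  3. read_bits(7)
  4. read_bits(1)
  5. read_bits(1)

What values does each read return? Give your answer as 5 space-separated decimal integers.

Read 1: bits[0:11] width=11 -> value=601 (bin 01001011001); offset now 11 = byte 1 bit 3; 13 bits remain
Read 2: bits[11:15] width=4 -> value=7 (bin 0111); offset now 15 = byte 1 bit 7; 9 bits remain
Read 3: bits[15:22] width=7 -> value=63 (bin 0111111); offset now 22 = byte 2 bit 6; 2 bits remain
Read 4: bits[22:23] width=1 -> value=0 (bin 0); offset now 23 = byte 2 bit 7; 1 bits remain
Read 5: bits[23:24] width=1 -> value=0 (bin 0); offset now 24 = byte 3 bit 0; 0 bits remain

Answer: 601 7 63 0 0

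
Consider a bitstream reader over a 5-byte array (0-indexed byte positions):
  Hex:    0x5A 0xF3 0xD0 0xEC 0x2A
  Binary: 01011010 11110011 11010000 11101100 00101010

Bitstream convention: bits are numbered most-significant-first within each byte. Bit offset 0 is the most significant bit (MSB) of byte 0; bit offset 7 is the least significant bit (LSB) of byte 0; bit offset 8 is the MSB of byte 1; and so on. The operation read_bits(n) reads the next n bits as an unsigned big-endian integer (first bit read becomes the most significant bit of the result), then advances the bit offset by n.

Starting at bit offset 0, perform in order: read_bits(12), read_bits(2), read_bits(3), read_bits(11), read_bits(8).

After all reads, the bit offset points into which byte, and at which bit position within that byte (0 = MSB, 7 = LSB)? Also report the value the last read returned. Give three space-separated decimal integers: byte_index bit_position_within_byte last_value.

Answer: 4 4 194

Derivation:
Read 1: bits[0:12] width=12 -> value=1455 (bin 010110101111); offset now 12 = byte 1 bit 4; 28 bits remain
Read 2: bits[12:14] width=2 -> value=0 (bin 00); offset now 14 = byte 1 bit 6; 26 bits remain
Read 3: bits[14:17] width=3 -> value=7 (bin 111); offset now 17 = byte 2 bit 1; 23 bits remain
Read 4: bits[17:28] width=11 -> value=1294 (bin 10100001110); offset now 28 = byte 3 bit 4; 12 bits remain
Read 5: bits[28:36] width=8 -> value=194 (bin 11000010); offset now 36 = byte 4 bit 4; 4 bits remain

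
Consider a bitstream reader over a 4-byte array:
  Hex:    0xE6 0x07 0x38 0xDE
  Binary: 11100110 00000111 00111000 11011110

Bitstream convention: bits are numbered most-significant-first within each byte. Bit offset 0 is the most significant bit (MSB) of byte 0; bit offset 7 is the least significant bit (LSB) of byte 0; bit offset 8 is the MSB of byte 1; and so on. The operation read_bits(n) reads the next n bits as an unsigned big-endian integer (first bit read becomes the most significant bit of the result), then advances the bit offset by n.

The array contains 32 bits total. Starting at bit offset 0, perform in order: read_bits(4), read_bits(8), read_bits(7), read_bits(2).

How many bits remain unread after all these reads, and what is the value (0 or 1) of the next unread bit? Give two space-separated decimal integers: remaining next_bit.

Answer: 11 0

Derivation:
Read 1: bits[0:4] width=4 -> value=14 (bin 1110); offset now 4 = byte 0 bit 4; 28 bits remain
Read 2: bits[4:12] width=8 -> value=96 (bin 01100000); offset now 12 = byte 1 bit 4; 20 bits remain
Read 3: bits[12:19] width=7 -> value=57 (bin 0111001); offset now 19 = byte 2 bit 3; 13 bits remain
Read 4: bits[19:21] width=2 -> value=3 (bin 11); offset now 21 = byte 2 bit 5; 11 bits remain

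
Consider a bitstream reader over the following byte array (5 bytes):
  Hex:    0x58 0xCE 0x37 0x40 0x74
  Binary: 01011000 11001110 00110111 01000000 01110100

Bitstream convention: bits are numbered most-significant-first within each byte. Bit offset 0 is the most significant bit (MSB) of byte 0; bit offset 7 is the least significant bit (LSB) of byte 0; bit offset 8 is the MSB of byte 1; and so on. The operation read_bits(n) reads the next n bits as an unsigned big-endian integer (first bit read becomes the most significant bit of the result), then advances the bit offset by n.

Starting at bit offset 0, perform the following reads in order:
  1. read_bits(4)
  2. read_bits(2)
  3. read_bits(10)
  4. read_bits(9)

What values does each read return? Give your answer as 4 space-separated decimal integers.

Answer: 5 2 206 110

Derivation:
Read 1: bits[0:4] width=4 -> value=5 (bin 0101); offset now 4 = byte 0 bit 4; 36 bits remain
Read 2: bits[4:6] width=2 -> value=2 (bin 10); offset now 6 = byte 0 bit 6; 34 bits remain
Read 3: bits[6:16] width=10 -> value=206 (bin 0011001110); offset now 16 = byte 2 bit 0; 24 bits remain
Read 4: bits[16:25] width=9 -> value=110 (bin 001101110); offset now 25 = byte 3 bit 1; 15 bits remain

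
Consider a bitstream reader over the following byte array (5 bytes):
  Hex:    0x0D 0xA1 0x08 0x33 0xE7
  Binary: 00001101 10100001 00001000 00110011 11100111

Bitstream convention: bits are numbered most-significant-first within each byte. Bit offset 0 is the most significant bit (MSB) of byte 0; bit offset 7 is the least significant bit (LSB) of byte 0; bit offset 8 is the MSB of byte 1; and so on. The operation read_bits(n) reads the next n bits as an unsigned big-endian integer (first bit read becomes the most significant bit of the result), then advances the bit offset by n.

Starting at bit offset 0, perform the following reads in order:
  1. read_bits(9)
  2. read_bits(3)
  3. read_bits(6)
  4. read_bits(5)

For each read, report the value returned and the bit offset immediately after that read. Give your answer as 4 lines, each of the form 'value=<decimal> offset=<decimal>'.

Answer: value=27 offset=9
value=2 offset=12
value=4 offset=18
value=4 offset=23

Derivation:
Read 1: bits[0:9] width=9 -> value=27 (bin 000011011); offset now 9 = byte 1 bit 1; 31 bits remain
Read 2: bits[9:12] width=3 -> value=2 (bin 010); offset now 12 = byte 1 bit 4; 28 bits remain
Read 3: bits[12:18] width=6 -> value=4 (bin 000100); offset now 18 = byte 2 bit 2; 22 bits remain
Read 4: bits[18:23] width=5 -> value=4 (bin 00100); offset now 23 = byte 2 bit 7; 17 bits remain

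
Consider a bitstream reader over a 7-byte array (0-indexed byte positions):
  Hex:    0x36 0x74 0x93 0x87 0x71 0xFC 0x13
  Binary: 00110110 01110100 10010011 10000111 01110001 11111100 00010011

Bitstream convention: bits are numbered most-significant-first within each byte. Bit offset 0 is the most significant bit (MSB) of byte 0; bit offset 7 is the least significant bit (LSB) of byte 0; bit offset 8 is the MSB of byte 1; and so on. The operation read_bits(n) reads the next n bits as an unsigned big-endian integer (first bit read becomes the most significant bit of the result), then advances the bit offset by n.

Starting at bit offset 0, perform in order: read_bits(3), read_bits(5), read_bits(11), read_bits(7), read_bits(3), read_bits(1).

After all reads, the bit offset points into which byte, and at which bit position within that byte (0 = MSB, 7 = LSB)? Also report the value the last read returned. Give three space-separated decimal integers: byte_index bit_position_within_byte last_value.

Read 1: bits[0:3] width=3 -> value=1 (bin 001); offset now 3 = byte 0 bit 3; 53 bits remain
Read 2: bits[3:8] width=5 -> value=22 (bin 10110); offset now 8 = byte 1 bit 0; 48 bits remain
Read 3: bits[8:19] width=11 -> value=932 (bin 01110100100); offset now 19 = byte 2 bit 3; 37 bits remain
Read 4: bits[19:26] width=7 -> value=78 (bin 1001110); offset now 26 = byte 3 bit 2; 30 bits remain
Read 5: bits[26:29] width=3 -> value=0 (bin 000); offset now 29 = byte 3 bit 5; 27 bits remain
Read 6: bits[29:30] width=1 -> value=1 (bin 1); offset now 30 = byte 3 bit 6; 26 bits remain

Answer: 3 6 1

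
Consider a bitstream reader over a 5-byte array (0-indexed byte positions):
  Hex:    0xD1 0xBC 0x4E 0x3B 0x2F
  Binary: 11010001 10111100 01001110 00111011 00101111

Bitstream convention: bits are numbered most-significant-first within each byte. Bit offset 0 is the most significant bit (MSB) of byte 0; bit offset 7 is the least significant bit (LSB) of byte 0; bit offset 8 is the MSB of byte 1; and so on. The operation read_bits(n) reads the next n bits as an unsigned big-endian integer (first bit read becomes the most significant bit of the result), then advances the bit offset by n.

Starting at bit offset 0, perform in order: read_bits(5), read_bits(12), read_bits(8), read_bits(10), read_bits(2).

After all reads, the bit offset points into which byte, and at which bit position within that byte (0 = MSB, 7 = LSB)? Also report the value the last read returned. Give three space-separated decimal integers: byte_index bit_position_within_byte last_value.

Read 1: bits[0:5] width=5 -> value=26 (bin 11010); offset now 5 = byte 0 bit 5; 35 bits remain
Read 2: bits[5:17] width=12 -> value=888 (bin 001101111000); offset now 17 = byte 2 bit 1; 23 bits remain
Read 3: bits[17:25] width=8 -> value=156 (bin 10011100); offset now 25 = byte 3 bit 1; 15 bits remain
Read 4: bits[25:35] width=10 -> value=473 (bin 0111011001); offset now 35 = byte 4 bit 3; 5 bits remain
Read 5: bits[35:37] width=2 -> value=1 (bin 01); offset now 37 = byte 4 bit 5; 3 bits remain

Answer: 4 5 1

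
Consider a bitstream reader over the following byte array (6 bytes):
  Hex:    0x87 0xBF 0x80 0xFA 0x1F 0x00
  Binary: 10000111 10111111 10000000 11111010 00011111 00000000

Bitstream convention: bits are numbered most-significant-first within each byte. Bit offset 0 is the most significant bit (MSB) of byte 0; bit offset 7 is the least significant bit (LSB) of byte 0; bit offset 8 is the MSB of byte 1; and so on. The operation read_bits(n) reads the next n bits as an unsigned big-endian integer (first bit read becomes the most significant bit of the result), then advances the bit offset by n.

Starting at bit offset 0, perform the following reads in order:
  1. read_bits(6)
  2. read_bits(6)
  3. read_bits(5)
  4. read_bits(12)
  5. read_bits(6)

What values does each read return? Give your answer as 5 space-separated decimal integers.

Answer: 33 59 31 31 16

Derivation:
Read 1: bits[0:6] width=6 -> value=33 (bin 100001); offset now 6 = byte 0 bit 6; 42 bits remain
Read 2: bits[6:12] width=6 -> value=59 (bin 111011); offset now 12 = byte 1 bit 4; 36 bits remain
Read 3: bits[12:17] width=5 -> value=31 (bin 11111); offset now 17 = byte 2 bit 1; 31 bits remain
Read 4: bits[17:29] width=12 -> value=31 (bin 000000011111); offset now 29 = byte 3 bit 5; 19 bits remain
Read 5: bits[29:35] width=6 -> value=16 (bin 010000); offset now 35 = byte 4 bit 3; 13 bits remain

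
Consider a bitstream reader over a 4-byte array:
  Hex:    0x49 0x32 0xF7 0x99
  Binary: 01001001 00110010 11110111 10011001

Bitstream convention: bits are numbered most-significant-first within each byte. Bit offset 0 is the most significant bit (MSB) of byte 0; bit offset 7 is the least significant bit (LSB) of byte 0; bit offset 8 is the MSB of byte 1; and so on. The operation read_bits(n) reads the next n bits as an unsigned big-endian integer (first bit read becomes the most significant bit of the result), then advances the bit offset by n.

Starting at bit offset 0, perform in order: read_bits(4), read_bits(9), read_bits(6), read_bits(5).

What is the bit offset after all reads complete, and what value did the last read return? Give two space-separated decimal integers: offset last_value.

Answer: 24 23

Derivation:
Read 1: bits[0:4] width=4 -> value=4 (bin 0100); offset now 4 = byte 0 bit 4; 28 bits remain
Read 2: bits[4:13] width=9 -> value=294 (bin 100100110); offset now 13 = byte 1 bit 5; 19 bits remain
Read 3: bits[13:19] width=6 -> value=23 (bin 010111); offset now 19 = byte 2 bit 3; 13 bits remain
Read 4: bits[19:24] width=5 -> value=23 (bin 10111); offset now 24 = byte 3 bit 0; 8 bits remain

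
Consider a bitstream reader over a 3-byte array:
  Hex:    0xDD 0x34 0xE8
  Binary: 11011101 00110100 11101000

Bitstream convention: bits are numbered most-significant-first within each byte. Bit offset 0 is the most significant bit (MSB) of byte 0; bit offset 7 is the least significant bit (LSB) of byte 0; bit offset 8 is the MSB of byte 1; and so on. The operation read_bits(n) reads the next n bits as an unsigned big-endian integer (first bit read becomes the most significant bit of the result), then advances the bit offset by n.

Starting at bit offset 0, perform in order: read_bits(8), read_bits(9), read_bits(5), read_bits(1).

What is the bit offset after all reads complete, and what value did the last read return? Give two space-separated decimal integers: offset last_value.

Answer: 23 0

Derivation:
Read 1: bits[0:8] width=8 -> value=221 (bin 11011101); offset now 8 = byte 1 bit 0; 16 bits remain
Read 2: bits[8:17] width=9 -> value=105 (bin 001101001); offset now 17 = byte 2 bit 1; 7 bits remain
Read 3: bits[17:22] width=5 -> value=26 (bin 11010); offset now 22 = byte 2 bit 6; 2 bits remain
Read 4: bits[22:23] width=1 -> value=0 (bin 0); offset now 23 = byte 2 bit 7; 1 bits remain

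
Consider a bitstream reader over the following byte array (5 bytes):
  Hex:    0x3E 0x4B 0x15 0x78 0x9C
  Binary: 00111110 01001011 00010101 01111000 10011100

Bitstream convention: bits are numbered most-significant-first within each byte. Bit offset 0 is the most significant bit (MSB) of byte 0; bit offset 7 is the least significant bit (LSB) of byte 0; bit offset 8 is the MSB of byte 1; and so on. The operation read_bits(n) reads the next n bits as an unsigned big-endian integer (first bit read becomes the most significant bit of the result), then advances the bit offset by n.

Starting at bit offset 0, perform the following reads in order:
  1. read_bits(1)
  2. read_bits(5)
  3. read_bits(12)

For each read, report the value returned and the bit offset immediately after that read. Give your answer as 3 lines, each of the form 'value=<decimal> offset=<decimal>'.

Read 1: bits[0:1] width=1 -> value=0 (bin 0); offset now 1 = byte 0 bit 1; 39 bits remain
Read 2: bits[1:6] width=5 -> value=15 (bin 01111); offset now 6 = byte 0 bit 6; 34 bits remain
Read 3: bits[6:18] width=12 -> value=2348 (bin 100100101100); offset now 18 = byte 2 bit 2; 22 bits remain

Answer: value=0 offset=1
value=15 offset=6
value=2348 offset=18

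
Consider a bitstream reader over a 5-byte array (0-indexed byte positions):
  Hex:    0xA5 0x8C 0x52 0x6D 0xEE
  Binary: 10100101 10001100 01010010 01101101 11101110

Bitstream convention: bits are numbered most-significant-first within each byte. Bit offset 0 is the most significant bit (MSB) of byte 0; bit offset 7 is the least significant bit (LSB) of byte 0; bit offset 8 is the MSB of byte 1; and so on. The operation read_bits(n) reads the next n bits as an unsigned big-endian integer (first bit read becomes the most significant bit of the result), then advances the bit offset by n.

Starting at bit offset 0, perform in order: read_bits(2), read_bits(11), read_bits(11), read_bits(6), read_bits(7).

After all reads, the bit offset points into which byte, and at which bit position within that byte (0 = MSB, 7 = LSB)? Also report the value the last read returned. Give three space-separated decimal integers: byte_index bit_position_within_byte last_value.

Answer: 4 5 61

Derivation:
Read 1: bits[0:2] width=2 -> value=2 (bin 10); offset now 2 = byte 0 bit 2; 38 bits remain
Read 2: bits[2:13] width=11 -> value=1201 (bin 10010110001); offset now 13 = byte 1 bit 5; 27 bits remain
Read 3: bits[13:24] width=11 -> value=1106 (bin 10001010010); offset now 24 = byte 3 bit 0; 16 bits remain
Read 4: bits[24:30] width=6 -> value=27 (bin 011011); offset now 30 = byte 3 bit 6; 10 bits remain
Read 5: bits[30:37] width=7 -> value=61 (bin 0111101); offset now 37 = byte 4 bit 5; 3 bits remain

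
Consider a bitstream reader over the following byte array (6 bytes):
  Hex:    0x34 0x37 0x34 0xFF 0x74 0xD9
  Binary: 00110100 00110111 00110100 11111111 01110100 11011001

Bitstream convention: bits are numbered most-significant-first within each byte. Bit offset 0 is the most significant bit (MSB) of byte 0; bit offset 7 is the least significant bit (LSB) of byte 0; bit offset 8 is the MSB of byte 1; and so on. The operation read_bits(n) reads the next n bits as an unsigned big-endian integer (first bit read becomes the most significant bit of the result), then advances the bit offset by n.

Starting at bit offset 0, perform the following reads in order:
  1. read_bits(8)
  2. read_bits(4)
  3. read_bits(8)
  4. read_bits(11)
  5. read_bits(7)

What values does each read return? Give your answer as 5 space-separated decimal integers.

Read 1: bits[0:8] width=8 -> value=52 (bin 00110100); offset now 8 = byte 1 bit 0; 40 bits remain
Read 2: bits[8:12] width=4 -> value=3 (bin 0011); offset now 12 = byte 1 bit 4; 36 bits remain
Read 3: bits[12:20] width=8 -> value=115 (bin 01110011); offset now 20 = byte 2 bit 4; 28 bits remain
Read 4: bits[20:31] width=11 -> value=639 (bin 01001111111); offset now 31 = byte 3 bit 7; 17 bits remain
Read 5: bits[31:38] width=7 -> value=93 (bin 1011101); offset now 38 = byte 4 bit 6; 10 bits remain

Answer: 52 3 115 639 93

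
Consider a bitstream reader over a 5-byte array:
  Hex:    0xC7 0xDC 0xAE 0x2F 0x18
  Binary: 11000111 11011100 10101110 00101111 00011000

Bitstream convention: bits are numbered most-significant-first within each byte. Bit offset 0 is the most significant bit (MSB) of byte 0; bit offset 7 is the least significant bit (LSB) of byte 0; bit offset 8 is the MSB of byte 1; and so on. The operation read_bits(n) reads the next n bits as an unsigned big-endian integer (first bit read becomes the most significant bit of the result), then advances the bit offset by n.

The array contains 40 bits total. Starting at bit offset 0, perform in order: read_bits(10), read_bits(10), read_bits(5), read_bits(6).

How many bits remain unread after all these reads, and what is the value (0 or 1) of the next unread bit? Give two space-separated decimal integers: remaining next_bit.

Answer: 9 1

Derivation:
Read 1: bits[0:10] width=10 -> value=799 (bin 1100011111); offset now 10 = byte 1 bit 2; 30 bits remain
Read 2: bits[10:20] width=10 -> value=458 (bin 0111001010); offset now 20 = byte 2 bit 4; 20 bits remain
Read 3: bits[20:25] width=5 -> value=28 (bin 11100); offset now 25 = byte 3 bit 1; 15 bits remain
Read 4: bits[25:31] width=6 -> value=23 (bin 010111); offset now 31 = byte 3 bit 7; 9 bits remain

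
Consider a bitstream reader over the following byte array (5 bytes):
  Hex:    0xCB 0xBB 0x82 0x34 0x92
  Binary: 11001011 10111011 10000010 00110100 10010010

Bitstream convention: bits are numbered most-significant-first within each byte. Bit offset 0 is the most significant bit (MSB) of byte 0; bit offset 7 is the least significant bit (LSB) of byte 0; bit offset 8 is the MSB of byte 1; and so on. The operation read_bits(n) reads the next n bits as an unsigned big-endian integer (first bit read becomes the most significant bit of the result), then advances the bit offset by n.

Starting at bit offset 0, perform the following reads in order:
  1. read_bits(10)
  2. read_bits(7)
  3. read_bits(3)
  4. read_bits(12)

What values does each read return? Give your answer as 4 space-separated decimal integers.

Read 1: bits[0:10] width=10 -> value=814 (bin 1100101110); offset now 10 = byte 1 bit 2; 30 bits remain
Read 2: bits[10:17] width=7 -> value=119 (bin 1110111); offset now 17 = byte 2 bit 1; 23 bits remain
Read 3: bits[17:20] width=3 -> value=0 (bin 000); offset now 20 = byte 2 bit 4; 20 bits remain
Read 4: bits[20:32] width=12 -> value=564 (bin 001000110100); offset now 32 = byte 4 bit 0; 8 bits remain

Answer: 814 119 0 564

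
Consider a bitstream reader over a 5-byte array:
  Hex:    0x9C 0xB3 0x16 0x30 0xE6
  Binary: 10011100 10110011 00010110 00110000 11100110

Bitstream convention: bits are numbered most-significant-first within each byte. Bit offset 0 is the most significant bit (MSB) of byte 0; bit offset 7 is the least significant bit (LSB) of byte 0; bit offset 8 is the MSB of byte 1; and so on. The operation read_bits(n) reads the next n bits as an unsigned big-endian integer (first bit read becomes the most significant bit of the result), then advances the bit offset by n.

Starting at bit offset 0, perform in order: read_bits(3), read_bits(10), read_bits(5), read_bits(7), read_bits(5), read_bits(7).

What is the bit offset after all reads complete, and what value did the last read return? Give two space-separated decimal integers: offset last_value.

Read 1: bits[0:3] width=3 -> value=4 (bin 100); offset now 3 = byte 0 bit 3; 37 bits remain
Read 2: bits[3:13] width=10 -> value=918 (bin 1110010110); offset now 13 = byte 1 bit 5; 27 bits remain
Read 3: bits[13:18] width=5 -> value=12 (bin 01100); offset now 18 = byte 2 bit 2; 22 bits remain
Read 4: bits[18:25] width=7 -> value=44 (bin 0101100); offset now 25 = byte 3 bit 1; 15 bits remain
Read 5: bits[25:30] width=5 -> value=12 (bin 01100); offset now 30 = byte 3 bit 6; 10 bits remain
Read 6: bits[30:37] width=7 -> value=28 (bin 0011100); offset now 37 = byte 4 bit 5; 3 bits remain

Answer: 37 28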